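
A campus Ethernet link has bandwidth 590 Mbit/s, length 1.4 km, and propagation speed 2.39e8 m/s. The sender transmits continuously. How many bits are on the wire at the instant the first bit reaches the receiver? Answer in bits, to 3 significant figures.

Propagation delay = 1400 / 239000000 = 5.85774e-06 s.
BDP = R × t_prop = 590000000 × 5.85774e-06 = 3456.07 bits.

3460 bits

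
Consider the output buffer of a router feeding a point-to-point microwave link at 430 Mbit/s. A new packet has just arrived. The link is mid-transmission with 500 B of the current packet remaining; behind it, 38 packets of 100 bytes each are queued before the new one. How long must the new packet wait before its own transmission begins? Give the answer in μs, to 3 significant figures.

Each queued packet: L/R = 800/430000000 = 1.86047 μs.
38 queued → 70.6977 μs.
Plus remaining 4000 bits of current packet: 9.30233 μs.
Queuing delay = 80.0 μs.

80.0 μs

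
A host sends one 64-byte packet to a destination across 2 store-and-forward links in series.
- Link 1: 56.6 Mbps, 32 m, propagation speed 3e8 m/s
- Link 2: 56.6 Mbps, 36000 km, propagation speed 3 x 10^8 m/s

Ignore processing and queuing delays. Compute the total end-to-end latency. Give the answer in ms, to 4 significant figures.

120.0 ms

L = 64 × 8 = 512 bits.
Transmission delay per hop = L/R = 512/56600000 = 0.00904594 ms; 2 hops → 0.0180919 ms.
Propagation delays (d/s per hop): 0.000106667, 120 ms; sum = 120 ms.
End-to-end = 120.0 ms.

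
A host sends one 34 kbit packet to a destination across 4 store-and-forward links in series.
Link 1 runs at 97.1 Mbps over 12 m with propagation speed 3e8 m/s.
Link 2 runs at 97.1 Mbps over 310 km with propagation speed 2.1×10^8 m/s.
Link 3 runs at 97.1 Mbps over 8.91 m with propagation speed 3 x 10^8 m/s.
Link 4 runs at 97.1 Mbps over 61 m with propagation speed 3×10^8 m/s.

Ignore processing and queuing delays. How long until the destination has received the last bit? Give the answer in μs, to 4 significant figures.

L = 34000 bits.
Transmission delay per hop = L/R = 34000/97100000 = 350.154 μs; 4 hops → 1400.62 μs.
Propagation delays (d/s per hop): 0.04, 1476.19, 0.0297, 0.203333 μs; sum = 1476.46 μs.
End-to-end = 2877 μs.

2877 μs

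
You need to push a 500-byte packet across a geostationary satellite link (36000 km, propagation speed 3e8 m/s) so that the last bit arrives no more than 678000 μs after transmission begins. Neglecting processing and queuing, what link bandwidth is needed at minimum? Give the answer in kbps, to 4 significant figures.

7.168 kbps

L = 4000 bits.
Propagation delay = 36000000 / 300000000 = 120000 μs.
Transmission budget = 678000 − 120000 = 558000 μs.
R ≥ L / t_tx = 4000 bits / 0.558 s = 7.168 kbps.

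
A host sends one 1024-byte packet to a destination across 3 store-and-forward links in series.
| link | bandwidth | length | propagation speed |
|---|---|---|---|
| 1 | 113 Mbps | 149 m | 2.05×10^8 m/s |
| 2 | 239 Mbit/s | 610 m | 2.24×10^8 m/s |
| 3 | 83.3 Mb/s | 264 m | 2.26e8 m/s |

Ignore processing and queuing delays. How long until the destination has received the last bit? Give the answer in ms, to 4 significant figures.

L = 1024 × 8 = 8192 bits.
Transmission delays (L/R per hop): 0.0724956, 0.0342762, 0.0983433 ms; sum = 0.205115 ms.
Propagation delays (d/s per hop): 0.000726829, 0.00272321, 0.00116814 ms; sum = 0.00461819 ms.
End-to-end = 0.2097 ms.

0.2097 ms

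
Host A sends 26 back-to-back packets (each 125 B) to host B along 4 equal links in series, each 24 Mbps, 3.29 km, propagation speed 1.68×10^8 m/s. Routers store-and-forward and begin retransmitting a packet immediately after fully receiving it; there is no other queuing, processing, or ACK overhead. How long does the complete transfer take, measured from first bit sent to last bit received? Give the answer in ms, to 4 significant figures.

Per-hop transmission t_tx = L/R = 1000/24000000 = 0.0416667 ms.
Per-hop propagation t_prop = 3290/168000000 = 0.0195833 ms.
Pipeline fill: first packet needs 4·t_tx to clear all hops; remaining 25 packets each add one t_tx.
Total = (4+26-1)·t_tx + 4·t_prop = 29·0.0416667 + 4·0.0195833 = 1.287 ms.

1.287 ms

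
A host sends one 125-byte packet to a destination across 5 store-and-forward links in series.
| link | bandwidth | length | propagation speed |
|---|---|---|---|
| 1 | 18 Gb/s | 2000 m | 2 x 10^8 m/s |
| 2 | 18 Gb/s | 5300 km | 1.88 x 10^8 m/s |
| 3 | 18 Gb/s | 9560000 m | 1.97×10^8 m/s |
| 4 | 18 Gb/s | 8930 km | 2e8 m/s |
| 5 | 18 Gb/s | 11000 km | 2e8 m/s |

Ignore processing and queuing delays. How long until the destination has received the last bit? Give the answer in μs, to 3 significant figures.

176000 μs

L = 125 × 8 = 1000 bits.
Transmission delay per hop = L/R = 1000/18000000000 = 0.0555556 μs; 5 hops → 0.277778 μs.
Propagation delays (d/s per hop): 10, 28191.5, 48527.9, 44650, 55000 μs; sum = 176379 μs.
End-to-end = 176000 μs.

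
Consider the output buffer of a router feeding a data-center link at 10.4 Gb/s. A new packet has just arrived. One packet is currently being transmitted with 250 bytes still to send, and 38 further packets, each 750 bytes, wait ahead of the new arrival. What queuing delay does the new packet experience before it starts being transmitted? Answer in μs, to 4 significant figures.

Each queued packet: L/R = 6000/10400000000 = 0.576923 μs.
38 queued → 21.9231 μs.
Plus remaining 2000 bits of current packet: 0.192308 μs.
Queuing delay = 22.12 μs.

22.12 μs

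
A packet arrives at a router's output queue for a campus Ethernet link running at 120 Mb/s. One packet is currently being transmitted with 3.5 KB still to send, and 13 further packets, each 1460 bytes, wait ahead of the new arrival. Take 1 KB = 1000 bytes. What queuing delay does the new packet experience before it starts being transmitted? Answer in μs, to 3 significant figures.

1500 μs

Each queued packet: L/R = 11680/120000000 = 97.3333 μs.
13 queued → 1265.33 μs.
Plus remaining 28000 bits of current packet: 233.333 μs.
Queuing delay = 1500 μs.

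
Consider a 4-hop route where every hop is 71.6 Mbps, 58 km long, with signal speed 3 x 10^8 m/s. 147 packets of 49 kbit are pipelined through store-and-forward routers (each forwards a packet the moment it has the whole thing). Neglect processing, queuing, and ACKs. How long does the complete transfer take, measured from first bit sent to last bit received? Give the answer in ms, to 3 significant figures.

Per-hop transmission t_tx = L/R = 49000/71600000 = 0.684358 ms.
Per-hop propagation t_prop = 58000/300000000 = 0.193333 ms.
Pipeline fill: first packet needs 4·t_tx to clear all hops; remaining 146 packets each add one t_tx.
Total = (4+147-1)·t_tx + 4·t_prop = 150·0.684358 + 4·0.193333 = 103 ms.

103 ms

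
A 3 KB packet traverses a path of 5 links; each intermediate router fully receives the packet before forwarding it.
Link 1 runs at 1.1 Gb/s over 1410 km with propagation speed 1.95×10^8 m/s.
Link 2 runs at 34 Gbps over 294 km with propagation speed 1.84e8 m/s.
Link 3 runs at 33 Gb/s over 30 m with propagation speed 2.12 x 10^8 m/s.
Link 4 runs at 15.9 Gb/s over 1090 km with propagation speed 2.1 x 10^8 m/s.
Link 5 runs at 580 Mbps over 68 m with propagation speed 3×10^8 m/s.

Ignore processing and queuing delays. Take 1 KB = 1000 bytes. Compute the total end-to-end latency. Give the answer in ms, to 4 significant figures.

14.09 ms

L = 24000 bits.
Transmission delays (L/R per hop): 0.0218182, 0.000705882, 0.000727273, 0.00150943, 0.0413793 ms; sum = 0.0661401 ms.
Propagation delays (d/s per hop): 7.23077, 1.59783, 0.000141509, 5.19048, 0.000226667 ms; sum = 14.0194 ms.
End-to-end = 14.09 ms.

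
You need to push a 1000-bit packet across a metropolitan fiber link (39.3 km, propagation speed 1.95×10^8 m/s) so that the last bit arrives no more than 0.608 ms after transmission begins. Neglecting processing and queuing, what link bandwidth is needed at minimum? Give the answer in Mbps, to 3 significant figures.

2.46 Mbps

Propagation delay = 39300 / 195000000 = 0.201538 ms.
Transmission budget = 0.608 − 0.201538 = 0.406462 ms.
R ≥ L / t_tx = 1000 bits / 0.000406462 s = 2.46 Mbps.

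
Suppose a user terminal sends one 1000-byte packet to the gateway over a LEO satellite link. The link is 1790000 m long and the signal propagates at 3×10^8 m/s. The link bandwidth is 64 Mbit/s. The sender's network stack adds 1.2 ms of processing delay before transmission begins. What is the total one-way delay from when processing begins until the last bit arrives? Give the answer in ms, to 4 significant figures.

L = 1000 × 8 = 8000 bits.
Transmission delay = L/R = 8000 / 64000000 = 0.125 ms.
Propagation delay = d/s = 1790000 m / 300000000 m/s = 5.96667 ms.
Plus processing delay 1.2 ms = 1.2 ms.
Total = 7.292 ms.

7.292 ms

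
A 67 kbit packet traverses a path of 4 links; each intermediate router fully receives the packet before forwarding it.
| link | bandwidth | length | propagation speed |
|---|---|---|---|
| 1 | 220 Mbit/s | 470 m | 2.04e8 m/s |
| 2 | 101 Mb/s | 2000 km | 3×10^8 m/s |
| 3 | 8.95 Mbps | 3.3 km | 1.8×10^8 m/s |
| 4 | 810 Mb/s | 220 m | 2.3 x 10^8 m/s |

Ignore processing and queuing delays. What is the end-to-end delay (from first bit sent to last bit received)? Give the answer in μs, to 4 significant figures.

15220 μs

L = 67000 bits.
Transmission delays (L/R per hop): 304.545, 663.366, 7486.03, 82.716 μs; sum = 8536.66 μs.
Propagation delays (d/s per hop): 2.30392, 6666.67, 18.3333, 0.956522 μs; sum = 6688.26 μs.
End-to-end = 15220 μs.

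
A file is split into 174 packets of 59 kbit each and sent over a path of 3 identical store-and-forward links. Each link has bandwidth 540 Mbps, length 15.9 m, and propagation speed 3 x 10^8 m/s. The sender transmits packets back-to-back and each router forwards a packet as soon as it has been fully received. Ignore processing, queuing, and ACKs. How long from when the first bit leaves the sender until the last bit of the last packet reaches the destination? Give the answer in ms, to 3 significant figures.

Per-hop transmission t_tx = L/R = 59000/540000000 = 0.109259 ms.
Per-hop propagation t_prop = 15.9/300000000 = 5.3e-05 ms.
Pipeline fill: first packet needs 3·t_tx to clear all hops; remaining 173 packets each add one t_tx.
Total = (3+174-1)·t_tx + 3·t_prop = 176·0.109259 + 3·5.3e-05 = 19.2 ms.

19.2 ms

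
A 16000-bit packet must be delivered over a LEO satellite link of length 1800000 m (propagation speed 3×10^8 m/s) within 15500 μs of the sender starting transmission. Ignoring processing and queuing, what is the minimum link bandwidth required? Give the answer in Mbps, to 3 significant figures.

1.68 Mbps

Propagation delay = 1800000 / 300000000 = 6000 μs.
Transmission budget = 15500 − 6000 = 9500 μs.
R ≥ L / t_tx = 16000 bits / 0.0095 s = 1.68 Mbps.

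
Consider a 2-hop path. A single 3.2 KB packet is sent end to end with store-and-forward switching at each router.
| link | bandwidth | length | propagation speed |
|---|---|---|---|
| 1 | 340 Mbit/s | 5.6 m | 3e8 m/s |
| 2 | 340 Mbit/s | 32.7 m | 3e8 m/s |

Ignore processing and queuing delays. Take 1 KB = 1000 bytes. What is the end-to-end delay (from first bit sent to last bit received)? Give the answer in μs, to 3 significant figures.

151 μs

L = 25600 bits.
Transmission delay per hop = L/R = 25600/340000000 = 75.2941 μs; 2 hops → 150.588 μs.
Propagation delays (d/s per hop): 0.0186667, 0.109 μs; sum = 0.127667 μs.
End-to-end = 151 μs.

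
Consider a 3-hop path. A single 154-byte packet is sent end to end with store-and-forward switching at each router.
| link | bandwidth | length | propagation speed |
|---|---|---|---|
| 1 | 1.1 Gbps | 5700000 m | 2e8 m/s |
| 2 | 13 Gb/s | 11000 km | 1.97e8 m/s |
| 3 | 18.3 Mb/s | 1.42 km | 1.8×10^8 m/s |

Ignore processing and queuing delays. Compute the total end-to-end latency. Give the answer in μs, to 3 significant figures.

L = 154 × 8 = 1232 bits.
Transmission delays (L/R per hop): 1.12, 0.0947692, 67.3224 μs; sum = 68.5372 μs.
Propagation delays (d/s per hop): 28500, 55837.6, 7.88889 μs; sum = 84345.5 μs.
End-to-end = 84400 μs.

84400 μs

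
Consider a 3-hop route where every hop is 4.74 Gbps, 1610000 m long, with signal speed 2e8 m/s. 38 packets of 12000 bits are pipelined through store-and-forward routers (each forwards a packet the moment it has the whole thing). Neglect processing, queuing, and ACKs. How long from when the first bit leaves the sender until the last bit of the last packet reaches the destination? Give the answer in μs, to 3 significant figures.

Per-hop transmission t_tx = L/R = 12000/4740000000 = 2.53165 μs.
Per-hop propagation t_prop = 1610000/200000000 = 8050 μs.
Pipeline fill: first packet needs 3·t_tx to clear all hops; remaining 37 packets each add one t_tx.
Total = (3+38-1)·t_tx + 3·t_prop = 40·2.53165 + 3·8050 = 24300 μs.

24300 μs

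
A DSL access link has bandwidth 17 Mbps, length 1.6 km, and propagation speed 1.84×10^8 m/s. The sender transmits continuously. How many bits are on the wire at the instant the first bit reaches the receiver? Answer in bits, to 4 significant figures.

Propagation delay = 1600 / 184000000 = 8.69565e-06 s.
BDP = R × t_prop = 17000000 × 8.69565e-06 = 147.826 bits.

147.8 bits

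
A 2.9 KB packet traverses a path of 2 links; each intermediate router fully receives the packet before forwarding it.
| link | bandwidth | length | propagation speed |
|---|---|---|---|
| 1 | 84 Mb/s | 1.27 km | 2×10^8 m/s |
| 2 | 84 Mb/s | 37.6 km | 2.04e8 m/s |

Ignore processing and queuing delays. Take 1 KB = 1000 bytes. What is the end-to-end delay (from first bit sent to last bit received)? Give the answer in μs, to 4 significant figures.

743.0 μs

L = 23200 bits.
Transmission delay per hop = L/R = 23200/84000000 = 276.19 μs; 2 hops → 552.381 μs.
Propagation delays (d/s per hop): 6.35, 184.314 μs; sum = 190.664 μs.
End-to-end = 743.0 μs.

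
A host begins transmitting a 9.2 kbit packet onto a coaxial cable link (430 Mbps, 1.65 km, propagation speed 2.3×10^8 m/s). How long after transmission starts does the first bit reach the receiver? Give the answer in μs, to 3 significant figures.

7.17 μs

First bit experiences only propagation delay: d/s = 1650/2.3e+08 = 7.17 μs.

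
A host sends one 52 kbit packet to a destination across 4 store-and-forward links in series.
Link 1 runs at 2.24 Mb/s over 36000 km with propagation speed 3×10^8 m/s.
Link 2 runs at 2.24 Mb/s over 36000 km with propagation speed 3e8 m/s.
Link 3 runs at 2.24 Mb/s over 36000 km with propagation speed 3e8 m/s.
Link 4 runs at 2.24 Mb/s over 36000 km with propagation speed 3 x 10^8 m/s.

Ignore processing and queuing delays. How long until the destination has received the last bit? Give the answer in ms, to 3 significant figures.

573 ms

L = 52000 bits.
Transmission delay per hop = L/R = 52000/2240000 = 23.2143 ms; 4 hops → 92.8571 ms.
Propagation delays (d/s per hop): 120, 120, 120, 120 ms; sum = 480 ms.
End-to-end = 573 ms.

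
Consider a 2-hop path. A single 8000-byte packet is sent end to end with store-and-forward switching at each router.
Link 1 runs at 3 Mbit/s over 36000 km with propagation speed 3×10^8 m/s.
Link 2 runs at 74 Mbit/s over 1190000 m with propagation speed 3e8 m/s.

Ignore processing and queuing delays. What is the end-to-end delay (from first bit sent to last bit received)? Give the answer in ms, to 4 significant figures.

L = 8000 × 8 = 64000 bits.
Transmission delays (L/R per hop): 21.3333, 0.864865 ms; sum = 22.1982 ms.
Propagation delays (d/s per hop): 120, 3.96667 ms; sum = 123.967 ms.
End-to-end = 146.2 ms.

146.2 ms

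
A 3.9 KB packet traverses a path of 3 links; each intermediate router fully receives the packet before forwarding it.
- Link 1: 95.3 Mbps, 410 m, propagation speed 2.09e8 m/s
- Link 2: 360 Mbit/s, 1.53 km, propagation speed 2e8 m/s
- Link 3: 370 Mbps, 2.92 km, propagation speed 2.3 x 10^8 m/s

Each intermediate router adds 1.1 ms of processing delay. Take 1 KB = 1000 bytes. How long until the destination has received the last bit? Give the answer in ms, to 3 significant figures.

2.72 ms

L = 31200 bits.
Transmission delays (L/R per hop): 0.327387, 0.0866667, 0.0843243 ms; sum = 0.498378 ms.
Propagation delays (d/s per hop): 0.00196172, 0.00765, 0.0126957 ms; sum = 0.0223074 ms.
Processing at 2 router(s): 2 × 1.1 ms = 2.2 ms.
End-to-end = 2.72 ms.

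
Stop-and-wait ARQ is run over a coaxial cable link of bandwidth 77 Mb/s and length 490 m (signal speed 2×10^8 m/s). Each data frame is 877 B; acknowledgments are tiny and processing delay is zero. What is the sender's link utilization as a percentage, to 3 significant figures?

94.9 %

t_tx = L/R = 7016/77000000 = 9.11169e-05 s.
t_prop = 490/200000000 = 2.45e-06 s; RTT = 4.9e-06 s.
Cycle = t_tx + RTT = 9.60169e-05 s.
Utilization = t_tx / cycle = 9.11169e-05/9.60169e-05 = 94.9 %.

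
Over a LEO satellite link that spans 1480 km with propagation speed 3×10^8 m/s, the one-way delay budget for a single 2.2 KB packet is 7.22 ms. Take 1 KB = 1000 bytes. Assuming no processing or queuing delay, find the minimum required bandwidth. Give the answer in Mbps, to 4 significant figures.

L = 17600 bits.
Propagation delay = 1480000 / 300000000 = 4.93333 ms.
Transmission budget = 7.22 − 4.93333 = 2.28667 ms.
R ≥ L / t_tx = 17600 bits / 0.00228667 s = 7.697 Mbps.

7.697 Mbps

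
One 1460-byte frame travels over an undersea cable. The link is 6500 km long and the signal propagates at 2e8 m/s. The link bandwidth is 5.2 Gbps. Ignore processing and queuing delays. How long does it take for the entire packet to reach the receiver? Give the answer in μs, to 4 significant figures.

L = 1460 × 8 = 11680 bits.
Transmission delay = L/R = 11680 / 5200000000 = 2.24615 μs.
Propagation delay = d/s = 6500000 m / 200000000 m/s = 32500 μs.
Total = 32500 μs.

32500 μs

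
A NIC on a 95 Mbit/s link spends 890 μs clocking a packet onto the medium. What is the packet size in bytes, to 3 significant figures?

L = R × t_tx = 95000000 b/s × 0.00089 s = 84550 bits.
In bytes: 84550 / 8 = 10600 bytes.

10600 bytes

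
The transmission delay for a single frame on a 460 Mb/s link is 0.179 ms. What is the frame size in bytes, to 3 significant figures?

L = R × t_tx = 460000000 b/s × 0.000179 s = 82340 bits.
In bytes: 82340 / 8 = 10300 bytes.

10300 bytes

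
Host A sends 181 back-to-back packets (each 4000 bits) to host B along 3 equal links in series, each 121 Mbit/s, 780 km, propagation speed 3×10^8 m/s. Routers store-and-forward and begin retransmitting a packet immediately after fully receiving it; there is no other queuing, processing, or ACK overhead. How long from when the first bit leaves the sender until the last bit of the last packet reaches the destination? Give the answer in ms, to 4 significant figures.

Per-hop transmission t_tx = L/R = 4000/121000000 = 0.0330579 ms.
Per-hop propagation t_prop = 780000/300000000 = 2.6 ms.
Pipeline fill: first packet needs 3·t_tx to clear all hops; remaining 180 packets each add one t_tx.
Total = (3+181-1)·t_tx + 3·t_prop = 183·0.0330579 + 3·2.6 = 13.85 ms.

13.85 ms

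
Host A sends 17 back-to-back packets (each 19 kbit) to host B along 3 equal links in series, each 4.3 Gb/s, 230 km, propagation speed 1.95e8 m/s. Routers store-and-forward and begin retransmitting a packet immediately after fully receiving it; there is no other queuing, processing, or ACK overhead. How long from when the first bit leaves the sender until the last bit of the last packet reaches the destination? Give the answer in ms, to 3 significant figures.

3.62 ms

Per-hop transmission t_tx = L/R = 19000/4300000000 = 0.0044186 ms.
Per-hop propagation t_prop = 230000/195000000 = 1.17949 ms.
Pipeline fill: first packet needs 3·t_tx to clear all hops; remaining 16 packets each add one t_tx.
Total = (3+17-1)·t_tx + 3·t_prop = 19·0.0044186 + 3·1.17949 = 3.62 ms.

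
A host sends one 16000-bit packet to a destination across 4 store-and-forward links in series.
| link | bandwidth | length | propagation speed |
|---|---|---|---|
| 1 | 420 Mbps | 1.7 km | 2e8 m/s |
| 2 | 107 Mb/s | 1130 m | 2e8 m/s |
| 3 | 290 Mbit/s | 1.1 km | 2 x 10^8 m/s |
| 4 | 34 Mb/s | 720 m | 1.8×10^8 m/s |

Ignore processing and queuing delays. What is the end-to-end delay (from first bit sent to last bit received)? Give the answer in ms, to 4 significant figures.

0.7370 ms

Transmission delays (L/R per hop): 0.0380952, 0.149533, 0.0551724, 0.470588 ms; sum = 0.713389 ms.
Propagation delays (d/s per hop): 0.0085, 0.00565, 0.0055, 0.004 ms; sum = 0.02365 ms.
End-to-end = 0.7370 ms.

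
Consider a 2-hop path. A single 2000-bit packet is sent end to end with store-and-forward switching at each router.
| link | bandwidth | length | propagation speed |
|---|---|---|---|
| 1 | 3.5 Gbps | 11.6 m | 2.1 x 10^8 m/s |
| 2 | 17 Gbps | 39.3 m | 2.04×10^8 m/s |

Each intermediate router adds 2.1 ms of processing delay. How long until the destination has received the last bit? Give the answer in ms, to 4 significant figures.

Transmission delays (L/R per hop): 0.000571429, 0.000117647 ms; sum = 0.000689076 ms.
Propagation delays (d/s per hop): 5.52381e-05, 0.000192647 ms; sum = 0.000247885 ms.
Processing at 1 router(s): 1 × 2.1 ms = 2.1 ms.
End-to-end = 2.101 ms.

2.101 ms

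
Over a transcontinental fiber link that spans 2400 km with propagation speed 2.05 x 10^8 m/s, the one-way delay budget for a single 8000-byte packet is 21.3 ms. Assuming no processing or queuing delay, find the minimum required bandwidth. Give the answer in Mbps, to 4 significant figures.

6.672 Mbps

L = 64000 bits.
Propagation delay = 2400000 / 2.05e+08 = 11.7073 ms.
Transmission budget = 21.3 − 11.7073 = 9.59268 ms.
R ≥ L / t_tx = 64000 bits / 0.00959268 s = 6.672 Mbps.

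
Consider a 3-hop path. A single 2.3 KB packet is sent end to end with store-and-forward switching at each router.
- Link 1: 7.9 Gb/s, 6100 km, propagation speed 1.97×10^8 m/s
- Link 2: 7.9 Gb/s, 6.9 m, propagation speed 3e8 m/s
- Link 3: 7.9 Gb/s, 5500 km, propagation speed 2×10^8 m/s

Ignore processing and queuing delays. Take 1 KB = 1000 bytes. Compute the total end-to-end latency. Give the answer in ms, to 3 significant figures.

L = 18400 bits.
Transmission delay per hop = L/R = 18400/7900000000 = 0.00232911 ms; 3 hops → 0.00698734 ms.
Propagation delays (d/s per hop): 30.9645, 2.3e-05, 27.5 ms; sum = 58.4645 ms.
End-to-end = 58.5 ms.

58.5 ms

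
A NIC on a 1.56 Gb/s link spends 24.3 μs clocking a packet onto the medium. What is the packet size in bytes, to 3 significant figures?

4740 bytes

L = R × t_tx = 1560000000 b/s × 2.43e-05 s = 37908 bits.
In bytes: 37908 / 8 = 4740 bytes.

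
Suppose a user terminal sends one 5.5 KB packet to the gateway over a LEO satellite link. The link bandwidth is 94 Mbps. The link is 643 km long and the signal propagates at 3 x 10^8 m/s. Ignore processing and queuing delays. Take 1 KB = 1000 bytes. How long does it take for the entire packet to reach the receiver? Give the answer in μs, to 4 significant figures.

L = 44000 bits.
Transmission delay = L/R = 44000 / 94000000 = 468.085 μs.
Propagation delay = d/s = 643000 m / 300000000 m/s = 2143.33 μs.
Total = 2611 μs.

2611 μs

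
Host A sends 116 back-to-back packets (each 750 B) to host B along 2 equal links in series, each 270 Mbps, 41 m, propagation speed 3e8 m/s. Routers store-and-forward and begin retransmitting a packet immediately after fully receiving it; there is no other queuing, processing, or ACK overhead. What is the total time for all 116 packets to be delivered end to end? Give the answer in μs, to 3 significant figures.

2600 μs

Per-hop transmission t_tx = L/R = 6000/270000000 = 22.2222 μs.
Per-hop propagation t_prop = 41/300000000 = 0.136667 μs.
Pipeline fill: first packet needs 2·t_tx to clear all hops; remaining 115 packets each add one t_tx.
Total = (2+116-1)·t_tx + 2·t_prop = 117·22.2222 + 2·0.136667 = 2600 μs.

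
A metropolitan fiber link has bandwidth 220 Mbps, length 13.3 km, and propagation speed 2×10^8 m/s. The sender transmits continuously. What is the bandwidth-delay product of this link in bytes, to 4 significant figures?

Propagation delay = 13300 / 200000000 = 6.65e-05 s.
BDP = R × t_prop = 220000000 × 6.65e-05 = 14630 bits.
In bytes: 14630/8 = 1829 bytes.

1829 bytes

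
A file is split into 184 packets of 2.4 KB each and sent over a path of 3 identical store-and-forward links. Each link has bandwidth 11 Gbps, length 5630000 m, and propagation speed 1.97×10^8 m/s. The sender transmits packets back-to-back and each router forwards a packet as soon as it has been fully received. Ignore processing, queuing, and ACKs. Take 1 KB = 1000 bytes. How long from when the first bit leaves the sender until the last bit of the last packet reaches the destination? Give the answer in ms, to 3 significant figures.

Per-hop transmission t_tx = L/R = 19200/11000000000 = 0.00174545 ms.
Per-hop propagation t_prop = 5630000/197000000 = 28.5787 ms.
Pipeline fill: first packet needs 3·t_tx to clear all hops; remaining 183 packets each add one t_tx.
Total = (3+184-1)·t_tx + 3·t_prop = 186·0.00174545 + 3·28.5787 = 86.1 ms.

86.1 ms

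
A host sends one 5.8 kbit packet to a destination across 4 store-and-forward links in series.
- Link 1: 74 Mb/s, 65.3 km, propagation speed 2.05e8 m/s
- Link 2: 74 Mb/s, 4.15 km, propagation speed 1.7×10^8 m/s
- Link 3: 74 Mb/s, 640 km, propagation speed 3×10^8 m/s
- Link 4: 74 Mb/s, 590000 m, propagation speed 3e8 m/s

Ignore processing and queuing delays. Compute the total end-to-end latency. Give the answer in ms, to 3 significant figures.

4.76 ms

L = 5800 bits.
Transmission delay per hop = L/R = 5800/74000000 = 0.0783784 ms; 4 hops → 0.313514 ms.
Propagation delays (d/s per hop): 0.318537, 0.0244118, 2.13333, 1.96667 ms; sum = 4.44295 ms.
End-to-end = 4.76 ms.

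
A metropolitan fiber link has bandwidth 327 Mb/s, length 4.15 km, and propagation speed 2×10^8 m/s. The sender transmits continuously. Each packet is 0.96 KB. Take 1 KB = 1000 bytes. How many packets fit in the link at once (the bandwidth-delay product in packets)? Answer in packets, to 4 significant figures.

Propagation delay = 4150 / 200000000 = 2.075e-05 s.
BDP = R × t_prop = 327000000 × 2.075e-05 = 6785.25 bits.
In packets of 7680 bits: 0.8835 packets.

0.8835 packets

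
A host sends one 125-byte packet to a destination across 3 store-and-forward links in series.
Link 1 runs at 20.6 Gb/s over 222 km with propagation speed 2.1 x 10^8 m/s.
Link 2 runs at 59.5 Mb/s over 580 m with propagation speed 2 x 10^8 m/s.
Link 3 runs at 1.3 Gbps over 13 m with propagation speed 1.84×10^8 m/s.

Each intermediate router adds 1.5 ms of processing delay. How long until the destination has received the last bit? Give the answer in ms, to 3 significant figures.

4.08 ms

L = 125 × 8 = 1000 bits.
Transmission delays (L/R per hop): 4.85437e-05, 0.0168067, 0.000769231 ms; sum = 0.0176245 ms.
Propagation delays (d/s per hop): 1.05714, 0.0029, 7.06522e-05 ms; sum = 1.06011 ms.
Processing at 2 router(s): 2 × 1.5 ms = 3 ms.
End-to-end = 4.08 ms.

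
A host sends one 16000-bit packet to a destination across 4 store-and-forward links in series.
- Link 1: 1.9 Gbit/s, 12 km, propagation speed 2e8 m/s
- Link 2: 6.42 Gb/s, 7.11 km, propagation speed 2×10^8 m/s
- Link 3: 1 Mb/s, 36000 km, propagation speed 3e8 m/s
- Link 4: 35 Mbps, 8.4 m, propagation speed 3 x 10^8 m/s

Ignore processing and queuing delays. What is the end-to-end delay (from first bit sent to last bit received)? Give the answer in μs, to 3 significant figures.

Transmission delays (L/R per hop): 8.42105, 2.49221, 16000, 457.143 μs; sum = 16468.1 μs.
Propagation delays (d/s per hop): 60, 35.55, 120000, 0.028 μs; sum = 120096 μs.
End-to-end = 137000 μs.

137000 μs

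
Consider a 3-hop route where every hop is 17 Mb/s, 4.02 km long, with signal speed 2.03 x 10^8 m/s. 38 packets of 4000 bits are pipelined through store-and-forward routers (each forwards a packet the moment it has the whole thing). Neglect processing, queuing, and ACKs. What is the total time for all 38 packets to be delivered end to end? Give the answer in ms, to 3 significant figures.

Per-hop transmission t_tx = L/R = 4000/17000000 = 0.235294 ms.
Per-hop propagation t_prop = 4020/2.03e+08 = 0.019803 ms.
Pipeline fill: first packet needs 3·t_tx to clear all hops; remaining 37 packets each add one t_tx.
Total = (3+38-1)·t_tx + 3·t_prop = 40·0.235294 + 3·0.019803 = 9.47 ms.

9.47 ms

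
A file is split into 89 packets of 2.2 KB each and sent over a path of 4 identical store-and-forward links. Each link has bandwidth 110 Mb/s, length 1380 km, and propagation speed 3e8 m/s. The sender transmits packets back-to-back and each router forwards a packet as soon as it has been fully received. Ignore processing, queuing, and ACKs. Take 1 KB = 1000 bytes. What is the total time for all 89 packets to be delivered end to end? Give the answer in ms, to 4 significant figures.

Per-hop transmission t_tx = L/R = 17600/110000000 = 0.16 ms.
Per-hop propagation t_prop = 1380000/300000000 = 4.6 ms.
Pipeline fill: first packet needs 4·t_tx to clear all hops; remaining 88 packets each add one t_tx.
Total = (4+89-1)·t_tx + 4·t_prop = 92·0.16 + 4·4.6 = 33.12 ms.

33.12 ms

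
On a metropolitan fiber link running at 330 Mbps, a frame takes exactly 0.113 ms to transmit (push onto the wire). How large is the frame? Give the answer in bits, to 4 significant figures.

37290 bits

L = R × t_tx = 330000000 b/s × 0.000113 s = 37290 bits.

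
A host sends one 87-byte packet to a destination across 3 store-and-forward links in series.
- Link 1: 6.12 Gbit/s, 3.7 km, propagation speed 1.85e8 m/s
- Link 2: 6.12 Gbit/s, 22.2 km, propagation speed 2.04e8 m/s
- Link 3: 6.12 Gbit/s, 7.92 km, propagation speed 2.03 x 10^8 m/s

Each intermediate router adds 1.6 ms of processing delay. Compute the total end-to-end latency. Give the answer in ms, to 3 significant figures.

3.37 ms

L = 87 × 8 = 696 bits.
Transmission delay per hop = L/R = 696/6120000000 = 0.000113725 ms; 3 hops → 0.000341176 ms.
Propagation delays (d/s per hop): 0.02, 0.108824, 0.0390148 ms; sum = 0.167838 ms.
Processing at 2 router(s): 2 × 1.6 ms = 3.2 ms.
End-to-end = 3.37 ms.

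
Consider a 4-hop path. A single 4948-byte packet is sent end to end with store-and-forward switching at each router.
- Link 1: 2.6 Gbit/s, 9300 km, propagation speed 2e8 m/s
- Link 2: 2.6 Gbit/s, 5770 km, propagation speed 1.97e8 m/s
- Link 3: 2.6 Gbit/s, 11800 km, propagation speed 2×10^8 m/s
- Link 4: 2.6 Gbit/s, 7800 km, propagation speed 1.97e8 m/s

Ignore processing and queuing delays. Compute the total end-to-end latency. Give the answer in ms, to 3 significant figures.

L = 4948 × 8 = 39584 bits.
Transmission delay per hop = L/R = 39584/2600000000 = 0.0152246 ms; 4 hops → 0.0608985 ms.
Propagation delays (d/s per hop): 46.5, 29.2893, 59, 39.5939 ms; sum = 174.383 ms.
End-to-end = 174 ms.

174 ms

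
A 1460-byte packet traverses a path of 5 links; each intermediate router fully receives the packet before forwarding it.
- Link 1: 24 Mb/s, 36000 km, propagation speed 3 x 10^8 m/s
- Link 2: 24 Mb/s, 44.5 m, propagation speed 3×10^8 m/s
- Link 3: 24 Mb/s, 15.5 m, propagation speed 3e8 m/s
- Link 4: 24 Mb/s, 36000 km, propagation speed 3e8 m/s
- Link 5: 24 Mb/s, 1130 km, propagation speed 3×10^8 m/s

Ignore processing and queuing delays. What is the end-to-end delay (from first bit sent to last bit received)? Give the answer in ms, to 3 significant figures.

246 ms

L = 1460 × 8 = 11680 bits.
Transmission delay per hop = L/R = 11680/24000000 = 0.486667 ms; 5 hops → 2.43333 ms.
Propagation delays (d/s per hop): 120, 0.000148333, 5.16667e-05, 120, 3.76667 ms; sum = 243.767 ms.
End-to-end = 246 ms.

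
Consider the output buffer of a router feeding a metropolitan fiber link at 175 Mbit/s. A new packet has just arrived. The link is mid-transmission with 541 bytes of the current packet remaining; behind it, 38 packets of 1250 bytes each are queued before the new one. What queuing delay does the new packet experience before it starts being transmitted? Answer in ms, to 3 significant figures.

Each queued packet: L/R = 10000/175000000 = 0.0571429 ms.
38 queued → 2.17143 ms.
Plus remaining 4328 bits of current packet: 0.0247314 ms.
Queuing delay = 2.20 ms.

2.20 ms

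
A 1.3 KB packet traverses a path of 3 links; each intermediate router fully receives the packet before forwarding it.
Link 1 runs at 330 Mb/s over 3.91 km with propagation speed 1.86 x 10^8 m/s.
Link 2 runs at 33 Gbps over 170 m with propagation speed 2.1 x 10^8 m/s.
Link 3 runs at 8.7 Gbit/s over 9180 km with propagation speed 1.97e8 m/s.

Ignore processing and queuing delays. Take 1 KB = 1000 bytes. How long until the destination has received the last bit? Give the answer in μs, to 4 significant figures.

L = 10400 bits.
Transmission delays (L/R per hop): 31.5152, 0.315152, 1.1954 μs; sum = 33.0257 μs.
Propagation delays (d/s per hop): 21.0215, 0.809524, 46599 μs; sum = 46620.8 μs.
End-to-end = 46650 μs.

46650 μs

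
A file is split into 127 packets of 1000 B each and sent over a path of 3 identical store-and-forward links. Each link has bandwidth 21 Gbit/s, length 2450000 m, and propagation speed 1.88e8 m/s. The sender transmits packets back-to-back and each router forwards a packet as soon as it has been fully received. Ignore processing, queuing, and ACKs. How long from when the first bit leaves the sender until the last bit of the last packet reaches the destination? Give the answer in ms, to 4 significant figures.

39.14 ms

Per-hop transmission t_tx = L/R = 8000/21000000000 = 0.000380952 ms.
Per-hop propagation t_prop = 2450000/188000000 = 13.0319 ms.
Pipeline fill: first packet needs 3·t_tx to clear all hops; remaining 126 packets each add one t_tx.
Total = (3+127-1)·t_tx + 3·t_prop = 129·0.000380952 + 3·13.0319 = 39.14 ms.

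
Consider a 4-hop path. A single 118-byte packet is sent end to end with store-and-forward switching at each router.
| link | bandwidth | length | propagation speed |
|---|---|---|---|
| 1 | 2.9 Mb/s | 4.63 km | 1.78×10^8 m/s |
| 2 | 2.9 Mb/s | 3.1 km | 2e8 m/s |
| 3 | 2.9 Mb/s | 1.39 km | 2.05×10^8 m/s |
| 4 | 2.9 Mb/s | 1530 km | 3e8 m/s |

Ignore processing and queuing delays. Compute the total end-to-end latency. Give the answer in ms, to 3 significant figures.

L = 118 × 8 = 944 bits.
Transmission delay per hop = L/R = 944/2900000 = 0.325517 ms; 4 hops → 1.30207 ms.
Propagation delays (d/s per hop): 0.0260112, 0.0155, 0.00678049, 5.1 ms; sum = 5.14829 ms.
End-to-end = 6.45 ms.

6.45 ms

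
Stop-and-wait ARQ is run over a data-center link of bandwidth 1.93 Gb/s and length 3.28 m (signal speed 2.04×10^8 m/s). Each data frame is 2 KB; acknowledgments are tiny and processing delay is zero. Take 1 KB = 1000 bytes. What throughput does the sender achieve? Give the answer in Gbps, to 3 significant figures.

t_tx = L/R = 16000/1930000000 = 8.29016e-06 s.
t_prop = 3.28/204000000 = 1.60784e-08 s; RTT = 3.21569e-08 s.
Cycle = t_tx + RTT = 8.32231e-06 s.
Throughput = L / cycle = 16000 / 8.32231e-06 = 1.92 Gbps.

1.92 Gbps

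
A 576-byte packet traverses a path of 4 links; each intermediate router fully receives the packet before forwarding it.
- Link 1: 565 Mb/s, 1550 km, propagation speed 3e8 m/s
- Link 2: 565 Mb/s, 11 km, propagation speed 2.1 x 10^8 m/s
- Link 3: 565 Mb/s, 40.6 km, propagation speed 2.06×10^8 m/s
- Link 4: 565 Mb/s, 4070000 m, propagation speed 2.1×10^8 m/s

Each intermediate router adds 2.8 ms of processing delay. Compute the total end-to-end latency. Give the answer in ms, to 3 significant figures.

L = 576 × 8 = 4608 bits.
Transmission delay per hop = L/R = 4608/565000000 = 0.00815575 ms; 4 hops → 0.032623 ms.
Propagation delays (d/s per hop): 5.16667, 0.052381, 0.197087, 19.381 ms; sum = 24.7971 ms.
Processing at 3 router(s): 3 × 2.8 ms = 8.4 ms.
End-to-end = 33.2 ms.

33.2 ms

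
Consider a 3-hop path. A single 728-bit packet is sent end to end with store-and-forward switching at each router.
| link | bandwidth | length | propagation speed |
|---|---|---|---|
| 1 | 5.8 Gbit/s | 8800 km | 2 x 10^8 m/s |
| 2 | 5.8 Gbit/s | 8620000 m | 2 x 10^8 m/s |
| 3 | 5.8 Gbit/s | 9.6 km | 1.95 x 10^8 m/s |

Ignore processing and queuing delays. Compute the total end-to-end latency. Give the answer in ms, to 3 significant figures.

87.1 ms

Transmission delay per hop = L/R = 728/5800000000 = 0.000125517 ms; 3 hops → 0.000376552 ms.
Propagation delays (d/s per hop): 44, 43.1, 0.0492308 ms; sum = 87.1492 ms.
End-to-end = 87.1 ms.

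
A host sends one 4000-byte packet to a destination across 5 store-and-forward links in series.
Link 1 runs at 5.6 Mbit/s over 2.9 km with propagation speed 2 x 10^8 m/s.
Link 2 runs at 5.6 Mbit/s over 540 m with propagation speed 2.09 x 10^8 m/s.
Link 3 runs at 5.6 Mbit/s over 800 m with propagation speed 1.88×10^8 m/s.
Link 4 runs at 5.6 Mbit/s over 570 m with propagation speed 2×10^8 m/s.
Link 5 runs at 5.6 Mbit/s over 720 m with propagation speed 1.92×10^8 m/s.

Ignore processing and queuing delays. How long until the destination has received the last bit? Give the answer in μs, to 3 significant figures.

28600 μs

L = 4000 × 8 = 32000 bits.
Transmission delay per hop = L/R = 32000/5600000 = 5714.29 μs; 5 hops → 28571.4 μs.
Propagation delays (d/s per hop): 14.5, 2.58373, 4.25532, 2.85, 3.75 μs; sum = 27.9391 μs.
End-to-end = 28600 μs.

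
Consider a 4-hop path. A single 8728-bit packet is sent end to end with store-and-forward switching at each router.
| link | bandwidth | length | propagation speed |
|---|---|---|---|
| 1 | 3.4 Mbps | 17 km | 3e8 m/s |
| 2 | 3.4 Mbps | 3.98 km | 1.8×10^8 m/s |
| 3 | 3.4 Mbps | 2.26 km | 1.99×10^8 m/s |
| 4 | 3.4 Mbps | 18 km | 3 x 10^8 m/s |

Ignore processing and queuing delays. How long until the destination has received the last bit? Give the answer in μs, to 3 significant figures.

Transmission delay per hop = L/R = 8728/3400000 = 2567.06 μs; 4 hops → 10268.2 μs.
Propagation delays (d/s per hop): 56.6667, 22.1111, 11.3568, 60 μs; sum = 150.135 μs.
End-to-end = 10400 μs.

10400 μs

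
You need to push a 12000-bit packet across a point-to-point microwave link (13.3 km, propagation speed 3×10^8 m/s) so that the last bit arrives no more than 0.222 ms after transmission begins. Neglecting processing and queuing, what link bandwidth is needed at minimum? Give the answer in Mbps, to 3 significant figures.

Propagation delay = 13300 / 300000000 = 0.0443333 ms.
Transmission budget = 0.222 − 0.0443333 = 0.177667 ms.
R ≥ L / t_tx = 12000 bits / 0.000177667 s = 67.5 Mbps.

67.5 Mbps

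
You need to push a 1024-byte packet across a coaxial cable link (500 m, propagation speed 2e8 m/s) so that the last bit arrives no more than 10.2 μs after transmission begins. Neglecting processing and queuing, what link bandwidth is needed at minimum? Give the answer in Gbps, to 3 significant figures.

L = 8192 bits.
Propagation delay = 500 / 200000000 = 2.5 μs.
Transmission budget = 10.2 − 2.5 = 7.7 μs.
R ≥ L / t_tx = 8192 bits / 7.7e-06 s = 1.06 Gbps.

1.06 Gbps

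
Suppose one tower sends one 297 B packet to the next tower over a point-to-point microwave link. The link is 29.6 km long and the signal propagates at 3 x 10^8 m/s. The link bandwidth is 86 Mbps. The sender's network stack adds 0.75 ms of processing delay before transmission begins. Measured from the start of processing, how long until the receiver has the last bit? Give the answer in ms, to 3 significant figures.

0.876 ms

L = 297 × 8 = 2376 bits.
Transmission delay = L/R = 2376 / 86000000 = 0.0276279 ms.
Propagation delay = d/s = 29600 m / 300000000 m/s = 0.0986667 ms.
Plus processing delay 0.75 ms = 0.75 ms.
Total = 0.876 ms.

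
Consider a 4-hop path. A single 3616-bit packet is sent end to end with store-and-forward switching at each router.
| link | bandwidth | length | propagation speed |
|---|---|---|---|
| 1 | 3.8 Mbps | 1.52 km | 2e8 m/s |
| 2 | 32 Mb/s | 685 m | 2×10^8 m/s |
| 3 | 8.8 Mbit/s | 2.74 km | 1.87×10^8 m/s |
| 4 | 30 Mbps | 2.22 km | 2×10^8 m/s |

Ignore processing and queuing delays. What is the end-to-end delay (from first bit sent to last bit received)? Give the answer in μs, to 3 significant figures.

Transmission delays (L/R per hop): 951.579, 113, 410.909, 120.533 μs; sum = 1596.02 μs.
Propagation delays (d/s per hop): 7.6, 3.425, 14.6524, 11.1 μs; sum = 36.7774 μs.
End-to-end = 1630 μs.

1630 μs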